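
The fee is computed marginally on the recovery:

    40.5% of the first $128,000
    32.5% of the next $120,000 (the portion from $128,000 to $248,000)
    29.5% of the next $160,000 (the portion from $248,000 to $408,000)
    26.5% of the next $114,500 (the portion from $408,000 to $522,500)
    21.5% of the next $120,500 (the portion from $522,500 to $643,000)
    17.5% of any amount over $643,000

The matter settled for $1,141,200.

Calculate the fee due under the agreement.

First $128,000 at 40.5% = $51,840.00
Next $120,000 at 32.5% = $39,000.00
Next $160,000 at 29.5% = $47,200.00
Next $114,500 at 26.5% = $30,342.50
Next $120,500 at 21.5% = $25,907.50
Remaining $498,200 at 17.5% = $87,185.00
Fee: $51,840.00 + $39,000.00 + $47,200.00 + $30,342.50 + $25,907.50 + $87,185.00 = $281,475.00

$281,475.00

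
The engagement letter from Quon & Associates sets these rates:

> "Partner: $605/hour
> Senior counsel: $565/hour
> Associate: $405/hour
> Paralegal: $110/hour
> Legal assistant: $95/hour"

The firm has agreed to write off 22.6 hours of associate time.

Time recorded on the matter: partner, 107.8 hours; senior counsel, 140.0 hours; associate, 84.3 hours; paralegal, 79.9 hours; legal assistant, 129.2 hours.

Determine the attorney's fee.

Partner: 107.8 × $605 = $65,219.00
Senior counsel: 140.0 × $565 = $79,100.00
Associate: 84.3 × $405 = $34,141.50
Paralegal: 79.9 × $110 = $8,789.00
Legal assistant: 129.2 × $95 = $12,274.00
Subtotal: $199,523.50
Write-off: 22.6 × $405 = $9,153.00
Total: $199,523.50 − $9,153.00 = $190,370.50

$190,370.50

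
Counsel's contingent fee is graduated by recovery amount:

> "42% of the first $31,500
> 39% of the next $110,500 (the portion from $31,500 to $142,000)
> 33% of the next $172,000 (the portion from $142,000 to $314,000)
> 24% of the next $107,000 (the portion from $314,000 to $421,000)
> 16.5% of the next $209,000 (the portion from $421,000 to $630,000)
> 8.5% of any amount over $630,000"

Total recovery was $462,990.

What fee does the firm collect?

$145,693.35

First $31,500 at 42% = $13,230.00
Next $110,500 at 39% = $43,095.00
Next $172,000 at 33% = $56,760.00
Next $107,000 at 24% = $25,680.00
Remaining $41,990 at 16.5% = $6,928.35
Fee: $13,230.00 + $43,095.00 + $56,760.00 + $25,680.00 + $6,928.35 = $145,693.35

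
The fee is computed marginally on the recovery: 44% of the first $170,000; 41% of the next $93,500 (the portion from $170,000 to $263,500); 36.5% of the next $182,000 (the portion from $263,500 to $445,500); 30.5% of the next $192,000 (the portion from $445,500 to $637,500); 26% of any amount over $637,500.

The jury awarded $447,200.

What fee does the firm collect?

$180,083.50

First $170,000 at 44% = $74,800.00
Next $93,500 at 41% = $38,335.00
Next $182,000 at 36.5% = $66,430.00
Remaining $1,700 at 30.5% = $518.50
Fee: $74,800.00 + $38,335.00 + $66,430.00 + $518.50 = $180,083.50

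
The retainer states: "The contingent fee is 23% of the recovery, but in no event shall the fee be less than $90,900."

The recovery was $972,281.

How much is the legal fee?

23% of $972,281 = $223,624.63
That exceeds the $90,900 minimum.

$223,624.63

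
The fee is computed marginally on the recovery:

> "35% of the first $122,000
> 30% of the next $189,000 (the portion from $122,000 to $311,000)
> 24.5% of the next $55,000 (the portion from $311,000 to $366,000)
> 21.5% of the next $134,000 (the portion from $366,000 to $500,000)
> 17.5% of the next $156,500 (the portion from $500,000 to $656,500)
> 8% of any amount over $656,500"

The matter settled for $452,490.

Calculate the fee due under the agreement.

$131,470.35

First $122,000 at 35% = $42,700.00
Next $189,000 at 30% = $56,700.00
Next $55,000 at 24.5% = $13,475.00
Remaining $86,490 at 21.5% = $18,595.35
Fee: $42,700.00 + $56,700.00 + $13,475.00 + $18,595.35 = $131,470.35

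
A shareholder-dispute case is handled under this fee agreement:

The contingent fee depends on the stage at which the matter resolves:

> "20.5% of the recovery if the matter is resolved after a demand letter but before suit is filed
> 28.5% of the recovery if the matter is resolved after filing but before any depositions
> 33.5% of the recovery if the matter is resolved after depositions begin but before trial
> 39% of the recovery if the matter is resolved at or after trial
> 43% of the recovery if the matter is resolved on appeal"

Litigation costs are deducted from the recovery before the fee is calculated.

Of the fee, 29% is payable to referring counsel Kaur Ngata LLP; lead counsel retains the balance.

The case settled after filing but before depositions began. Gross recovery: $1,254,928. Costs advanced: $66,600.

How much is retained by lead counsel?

$240,458.17

Fee base (net of costs): $1,254,928 − $66,600 = $1,188,328
The matter settled after filing but before depositions began, so the 28.5% rate applies.
$1,188,328 × 28.5% = $338,673.48
Referral share: 29% of $338,673.48 = $98,215.31; lead counsel retains $338,673.48 − $98,215.31 = $240,458.17.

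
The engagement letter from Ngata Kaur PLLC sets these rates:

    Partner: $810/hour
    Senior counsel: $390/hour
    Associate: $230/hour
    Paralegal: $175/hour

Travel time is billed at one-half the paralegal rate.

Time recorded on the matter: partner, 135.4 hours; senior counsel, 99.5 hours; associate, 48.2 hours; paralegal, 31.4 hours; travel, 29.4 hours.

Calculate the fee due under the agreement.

$167,632.50

Partner: 135.4 × $810 = $109,674.00
Senior counsel: 99.5 × $390 = $38,805.00
Associate: 48.2 × $230 = $11,086.00
Paralegal: 31.4 × $175 = $5,495.00
Subtotal: $109,674.00 + $38,805.00 + $11,086.00 + $5,495.00 = $165,060.00
Travel: 29.4 × ($175 ÷ 2) = 29.4 × $87.50 = $2,572.50
Total: $165,060.00 + $2,572.50 = $167,632.50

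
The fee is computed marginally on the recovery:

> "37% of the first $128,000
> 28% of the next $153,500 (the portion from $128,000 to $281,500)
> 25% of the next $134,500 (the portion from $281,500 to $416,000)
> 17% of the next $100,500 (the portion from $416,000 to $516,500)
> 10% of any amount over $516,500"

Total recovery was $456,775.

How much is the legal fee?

First $128,000 at 37% = $47,360.00
Next $153,500 at 28% = $42,980.00
Next $134,500 at 25% = $33,625.00
Remaining $40,775 at 17% = $6,931.75
Fee: $47,360.00 + $42,980.00 + $33,625.00 + $6,931.75 = $130,896.75

$130,896.75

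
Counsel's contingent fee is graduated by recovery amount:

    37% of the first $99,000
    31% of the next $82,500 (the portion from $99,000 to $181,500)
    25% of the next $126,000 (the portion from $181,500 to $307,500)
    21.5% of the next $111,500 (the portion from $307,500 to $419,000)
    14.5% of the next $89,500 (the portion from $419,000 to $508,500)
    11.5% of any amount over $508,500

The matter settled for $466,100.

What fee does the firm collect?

$124,507.00

First $99,000 at 37% = $36,630.00
Next $82,500 at 31% = $25,575.00
Next $126,000 at 25% = $31,500.00
Next $111,500 at 21.5% = $23,972.50
Remaining $47,100 at 14.5% = $6,829.50
Fee: $36,630.00 + $25,575.00 + $31,500.00 + $23,972.50 + $6,829.50 = $124,507.00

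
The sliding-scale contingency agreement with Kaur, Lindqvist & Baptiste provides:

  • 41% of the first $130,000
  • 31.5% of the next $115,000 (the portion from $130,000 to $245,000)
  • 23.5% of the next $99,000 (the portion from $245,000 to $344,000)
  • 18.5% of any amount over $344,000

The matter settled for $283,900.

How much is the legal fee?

$98,666.50

First $130,000 at 41% = $53,300.00
Next $115,000 at 31.5% = $36,225.00
Remaining $38,900 at 23.5% = $9,141.50
Fee: $53,300.00 + $36,225.00 + $9,141.50 = $98,666.50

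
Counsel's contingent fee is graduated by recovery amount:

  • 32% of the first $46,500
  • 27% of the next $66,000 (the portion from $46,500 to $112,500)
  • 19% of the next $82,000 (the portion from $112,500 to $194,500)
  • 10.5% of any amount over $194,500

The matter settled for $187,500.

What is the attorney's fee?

$46,950.00

First $46,500 at 32% = $14,880.00
Next $66,000 at 27% = $17,820.00
Remaining $75,000 at 19% = $14,250.00
Fee: $14,880.00 + $17,820.00 + $14,250.00 = $46,950.00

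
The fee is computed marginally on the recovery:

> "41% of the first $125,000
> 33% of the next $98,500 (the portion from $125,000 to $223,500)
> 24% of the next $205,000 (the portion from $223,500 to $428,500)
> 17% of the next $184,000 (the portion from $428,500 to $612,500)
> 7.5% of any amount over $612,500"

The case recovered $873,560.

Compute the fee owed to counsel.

$183,814.50

First $125,000 at 41% = $51,250.00
Next $98,500 at 33% = $32,505.00
Next $205,000 at 24% = $49,200.00
Next $184,000 at 17% = $31,280.00
Remaining $261,060 at 7.5% = $19,579.50
Fee: $51,250.00 + $32,505.00 + $49,200.00 + $31,280.00 + $19,579.50 = $183,814.50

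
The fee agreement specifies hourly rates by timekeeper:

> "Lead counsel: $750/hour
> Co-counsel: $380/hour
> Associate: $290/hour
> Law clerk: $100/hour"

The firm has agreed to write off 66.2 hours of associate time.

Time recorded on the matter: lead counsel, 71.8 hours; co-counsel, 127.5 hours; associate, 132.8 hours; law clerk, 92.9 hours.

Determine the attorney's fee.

$130,904.00

Lead counsel: 71.8 × $750 = $53,850.00
Co-counsel: 127.5 × $380 = $48,450.00
Associate: 132.8 × $290 = $38,512.00
Law clerk: 92.9 × $100 = $9,290.00
Subtotal: $150,102.00
Write-off: 66.2 × $290 = $19,198.00
Total: $150,102.00 − $19,198.00 = $130,904.00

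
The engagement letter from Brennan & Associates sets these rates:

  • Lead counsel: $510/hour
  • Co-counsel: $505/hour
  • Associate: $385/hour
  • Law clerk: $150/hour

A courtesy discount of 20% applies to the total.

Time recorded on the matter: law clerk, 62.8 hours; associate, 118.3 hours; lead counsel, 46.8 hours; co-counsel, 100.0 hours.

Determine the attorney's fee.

Lead counsel: 46.8 × $510 = $23,868.00
Co-counsel: 100.0 × $505 = $50,500.00
Associate: 118.3 × $385 = $45,545.50
Law clerk: 62.8 × $150 = $9,420.00
Subtotal: $129,333.50
Less 20% discount: −$25,866.70
Total: $129,333.50 − $25,866.70 = $103,466.80

$103,466.80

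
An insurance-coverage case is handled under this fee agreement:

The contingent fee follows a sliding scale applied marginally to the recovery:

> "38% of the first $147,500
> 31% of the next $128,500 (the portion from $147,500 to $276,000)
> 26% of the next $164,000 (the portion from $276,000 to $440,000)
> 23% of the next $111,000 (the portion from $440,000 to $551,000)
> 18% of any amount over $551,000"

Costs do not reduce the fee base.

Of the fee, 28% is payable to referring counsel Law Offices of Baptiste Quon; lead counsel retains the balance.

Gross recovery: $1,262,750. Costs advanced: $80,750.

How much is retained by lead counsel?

$210,362.40

Fee base is the gross recovery, $1,262,750; costs are reimbursed separately.
First $147,500 at 38% = $56,050.00
Next $128,500 at 31% = $39,835.00
Next $164,000 at 26% = $42,640.00
Next $111,000 at 23% = $25,530.00
Remaining $711,750 at 18% = $128,115.00
Fee: $56,050.00 + $39,835.00 + $42,640.00 + $25,530.00 + $128,115.00 = $292,170.00
Referral share: 28% of $292,170.00 = $81,807.60; lead counsel retains $292,170.00 − $81,807.60 = $210,362.40.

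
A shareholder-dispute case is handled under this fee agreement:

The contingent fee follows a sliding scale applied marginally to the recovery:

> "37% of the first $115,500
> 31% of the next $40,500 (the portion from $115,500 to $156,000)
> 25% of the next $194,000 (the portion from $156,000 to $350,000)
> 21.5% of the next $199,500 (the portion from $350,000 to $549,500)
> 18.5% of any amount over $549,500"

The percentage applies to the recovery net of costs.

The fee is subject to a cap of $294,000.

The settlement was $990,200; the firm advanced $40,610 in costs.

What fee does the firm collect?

Fee base (net of costs): $990,200 − $40,610 = $949,590
First $115,500 at 37% = $42,735.00
Next $40,500 at 31% = $12,555.00
Next $194,000 at 25% = $48,500.00
Next $199,500 at 21.5% = $42,892.50
Remaining $400,090 at 18.5% = $74,016.65
Fee: $42,735.00 + $12,555.00 + $48,500.00 + $42,892.50 + $74,016.65 = $220,699.15
$220,699.15 is under the $294,000 cap.

$220,699.15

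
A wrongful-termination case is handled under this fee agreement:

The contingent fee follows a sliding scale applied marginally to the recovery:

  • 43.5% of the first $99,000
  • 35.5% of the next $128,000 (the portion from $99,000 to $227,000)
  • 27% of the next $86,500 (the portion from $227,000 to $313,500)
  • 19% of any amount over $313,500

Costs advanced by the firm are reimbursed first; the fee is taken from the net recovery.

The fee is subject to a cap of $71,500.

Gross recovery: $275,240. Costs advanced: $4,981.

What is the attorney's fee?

$71,500.00

Fee base (net of costs): $275,240 − $4,981 = $270,259
First $99,000 at 43.5% = $43,065.00
Next $128,000 at 35.5% = $45,440.00
Remaining $43,259 at 27% = $11,679.93
Fee: $43,065.00 + $45,440.00 + $11,679.93 = $100,184.93
$100,184.93 exceeds the $71,500 cap, so the fee is capped at $71,500.00.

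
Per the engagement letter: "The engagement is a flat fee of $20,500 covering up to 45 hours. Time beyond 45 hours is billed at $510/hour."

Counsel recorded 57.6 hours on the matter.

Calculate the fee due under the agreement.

$26,926.00

Flat fee: $20,500.00
Excess hours: 57.6 − 45 = 12.6
Overrun: 12.6 × $510 = $6,426.00
Total: $20,500.00 + $6,426.00 = $26,926.00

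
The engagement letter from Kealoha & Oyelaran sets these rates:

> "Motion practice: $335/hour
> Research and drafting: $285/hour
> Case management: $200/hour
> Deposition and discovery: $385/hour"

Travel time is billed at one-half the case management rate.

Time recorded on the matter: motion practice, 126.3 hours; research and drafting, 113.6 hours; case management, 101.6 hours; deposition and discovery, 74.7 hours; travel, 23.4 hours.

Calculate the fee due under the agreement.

$126,106.00

Motion practice: 126.3 × $335 = $42,310.50
Research and drafting: 113.6 × $285 = $32,376.00
Case management: 101.6 × $200 = $20,320.00
Deposition and discovery: 74.7 × $385 = $28,759.50
Subtotal: $42,310.50 + $32,376.00 + $20,320.00 + $28,759.50 = $123,766.00
Travel: 23.4 × ($200 ÷ 2) = 23.4 × $100.00 = $2,340.00
Total: $123,766.00 + $2,340.00 = $126,106.00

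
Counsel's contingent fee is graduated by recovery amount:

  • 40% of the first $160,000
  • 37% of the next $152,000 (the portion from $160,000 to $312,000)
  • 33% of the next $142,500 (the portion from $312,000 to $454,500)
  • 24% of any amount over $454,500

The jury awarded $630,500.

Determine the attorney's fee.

$209,505.00

First $160,000 at 40% = $64,000.00
Next $152,000 at 37% = $56,240.00
Next $142,500 at 33% = $47,025.00
Remaining $176,000 at 24% = $42,240.00
Fee: $64,000.00 + $56,240.00 + $47,025.00 + $42,240.00 = $209,505.00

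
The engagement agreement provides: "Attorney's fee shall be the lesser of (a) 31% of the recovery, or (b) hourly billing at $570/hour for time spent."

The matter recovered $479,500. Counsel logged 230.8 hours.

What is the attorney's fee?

$131,556.00

(a) 31% of $479,500 = $148,645.00
(b) 230.8 × $570 = $131,556.00
The lesser is (b): $131,556.00.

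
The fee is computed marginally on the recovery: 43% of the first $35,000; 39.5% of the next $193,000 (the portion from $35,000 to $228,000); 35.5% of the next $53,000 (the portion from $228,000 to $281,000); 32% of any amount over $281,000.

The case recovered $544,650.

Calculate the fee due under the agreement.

$194,468.00

First $35,000 at 43% = $15,050.00
Next $193,000 at 39.5% = $76,235.00
Next $53,000 at 35.5% = $18,815.00
Remaining $263,650 at 32% = $84,368.00
Fee: $15,050.00 + $76,235.00 + $18,815.00 + $84,368.00 = $194,468.00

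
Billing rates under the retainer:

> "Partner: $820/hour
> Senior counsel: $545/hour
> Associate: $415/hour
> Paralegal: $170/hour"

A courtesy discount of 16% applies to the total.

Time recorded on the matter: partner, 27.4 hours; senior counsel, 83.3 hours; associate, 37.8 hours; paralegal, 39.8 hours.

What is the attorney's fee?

$75,868.38

Partner: 27.4 × $820 = $22,468.00
Senior counsel: 83.3 × $545 = $45,398.50
Associate: 37.8 × $415 = $15,687.00
Paralegal: 39.8 × $170 = $6,766.00
Subtotal: $90,319.50
Less 16% discount: −$14,451.12
Total: $90,319.50 − $14,451.12 = $75,868.38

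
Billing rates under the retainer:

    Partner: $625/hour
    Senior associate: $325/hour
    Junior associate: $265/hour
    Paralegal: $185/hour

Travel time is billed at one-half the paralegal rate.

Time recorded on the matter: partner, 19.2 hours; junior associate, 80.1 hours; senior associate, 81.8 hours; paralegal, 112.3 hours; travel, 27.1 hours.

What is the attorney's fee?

$83,093.75

Partner: 19.2 × $625 = $12,000.00
Senior associate: 81.8 × $325 = $26,585.00
Junior associate: 80.1 × $265 = $21,226.50
Paralegal: 112.3 × $185 = $20,775.50
Subtotal: $12,000.00 + $26,585.00 + $21,226.50 + $20,775.50 = $80,587.00
Travel: 27.1 × ($185 ÷ 2) = 27.1 × $92.50 = $2,506.75
Total: $80,587.00 + $2,506.75 = $83,093.75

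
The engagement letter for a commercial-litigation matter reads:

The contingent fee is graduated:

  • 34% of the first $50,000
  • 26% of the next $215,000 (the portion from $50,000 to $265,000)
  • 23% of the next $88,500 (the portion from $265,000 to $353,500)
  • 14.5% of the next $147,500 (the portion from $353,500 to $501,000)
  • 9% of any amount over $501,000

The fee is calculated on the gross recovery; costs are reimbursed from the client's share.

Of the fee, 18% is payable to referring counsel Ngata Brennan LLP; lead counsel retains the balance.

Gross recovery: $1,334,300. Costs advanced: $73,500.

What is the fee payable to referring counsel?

Fee base is the gross recovery, $1,334,300; costs are reimbursed separately.
First $50,000 at 34% = $17,000.00
Next $215,000 at 26% = $55,900.00
Next $88,500 at 23% = $20,355.00
Next $147,500 at 14.5% = $21,387.50
Remaining $833,300 at 9% = $74,997.00
Fee: $17,000.00 + $55,900.00 + $20,355.00 + $21,387.50 + $74,997.00 = $189,639.50
Referral share: 18% of $189,639.50 = $34,135.11; lead counsel retains $189,639.50 − $34,135.11 = $155,504.39.

$34,135.11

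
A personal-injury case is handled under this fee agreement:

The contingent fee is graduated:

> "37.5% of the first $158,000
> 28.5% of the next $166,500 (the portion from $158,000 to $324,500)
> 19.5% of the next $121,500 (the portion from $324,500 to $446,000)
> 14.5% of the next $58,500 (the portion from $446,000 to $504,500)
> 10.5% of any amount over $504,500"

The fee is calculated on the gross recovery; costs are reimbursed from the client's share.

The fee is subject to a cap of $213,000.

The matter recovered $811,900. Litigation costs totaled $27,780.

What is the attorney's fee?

$171,154.50

Fee base is the gross recovery, $811,900; costs are reimbursed separately.
First $158,000 at 37.5% = $59,250.00
Next $166,500 at 28.5% = $47,452.50
Next $121,500 at 19.5% = $23,692.50
Next $58,500 at 14.5% = $8,482.50
Remaining $307,400 at 10.5% = $32,277.00
Fee: $59,250.00 + $47,452.50 + $23,692.50 + $8,482.50 + $32,277.00 = $171,154.50
$171,154.50 is under the $213,000 cap.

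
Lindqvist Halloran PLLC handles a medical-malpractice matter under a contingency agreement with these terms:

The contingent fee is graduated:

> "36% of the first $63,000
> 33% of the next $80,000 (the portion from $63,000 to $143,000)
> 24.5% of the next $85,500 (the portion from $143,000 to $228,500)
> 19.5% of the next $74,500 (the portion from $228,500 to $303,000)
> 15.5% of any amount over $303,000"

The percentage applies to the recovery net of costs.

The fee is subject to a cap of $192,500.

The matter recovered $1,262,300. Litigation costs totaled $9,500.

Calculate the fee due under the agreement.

$192,500.00

Fee base (net of costs): $1,262,300 − $9,500 = $1,252,800
First $63,000 at 36% = $22,680.00
Next $80,000 at 33% = $26,400.00
Next $85,500 at 24.5% = $20,947.50
Next $74,500 at 19.5% = $14,527.50
Remaining $949,800 at 15.5% = $147,219.00
Fee: $22,680.00 + $26,400.00 + $20,947.50 + $14,527.50 + $147,219.00 = $231,774.00
$231,774.00 exceeds the $192,500 cap, so the fee is capped at $192,500.00.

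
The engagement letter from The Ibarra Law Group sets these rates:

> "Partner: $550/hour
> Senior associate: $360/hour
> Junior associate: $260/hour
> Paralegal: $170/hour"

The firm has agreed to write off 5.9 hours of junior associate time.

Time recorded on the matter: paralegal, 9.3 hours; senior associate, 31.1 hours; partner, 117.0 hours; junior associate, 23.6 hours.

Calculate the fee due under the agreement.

Partner: 117.0 × $550 = $64,350.00
Senior associate: 31.1 × $360 = $11,196.00
Junior associate: 23.6 × $260 = $6,136.00
Paralegal: 9.3 × $170 = $1,581.00
Subtotal: $83,263.00
Write-off: 5.9 × $260 = $1,534.00
Total: $83,263.00 − $1,534.00 = $81,729.00

$81,729.00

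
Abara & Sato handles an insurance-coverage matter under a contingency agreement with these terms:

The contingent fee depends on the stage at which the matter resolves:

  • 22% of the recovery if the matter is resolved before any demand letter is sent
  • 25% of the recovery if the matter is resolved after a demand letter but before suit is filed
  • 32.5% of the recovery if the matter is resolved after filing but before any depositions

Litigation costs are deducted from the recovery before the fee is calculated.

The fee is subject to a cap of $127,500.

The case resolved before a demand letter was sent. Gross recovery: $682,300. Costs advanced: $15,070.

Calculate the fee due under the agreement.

Fee base (net of costs): $682,300 − $15,070 = $667,230
The matter resolved before a demand letter was sent, so the 22% rate applies.
$667,230 × 22% = $146,790.60
$146,790.60 exceeds the $127,500 cap, so the fee is capped at $127,500.00.

$127,500.00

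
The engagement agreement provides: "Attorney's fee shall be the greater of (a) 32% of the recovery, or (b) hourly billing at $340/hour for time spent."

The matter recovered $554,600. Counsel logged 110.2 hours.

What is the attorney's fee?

(a) 32% of $554,600 = $177,472.00
(b) 110.2 × $340 = $37,468.00
The greater is (a): $177,472.00.

$177,472.00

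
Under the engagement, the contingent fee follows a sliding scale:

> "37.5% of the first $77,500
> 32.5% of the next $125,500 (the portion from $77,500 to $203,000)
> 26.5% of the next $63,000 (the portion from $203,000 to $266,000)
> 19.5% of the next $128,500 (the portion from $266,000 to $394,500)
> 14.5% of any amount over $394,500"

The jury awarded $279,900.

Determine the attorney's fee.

First $77,500 at 37.5% = $29,062.50
Next $125,500 at 32.5% = $40,787.50
Next $63,000 at 26.5% = $16,695.00
Remaining $13,900 at 19.5% = $2,710.50
Fee: $29,062.50 + $40,787.50 + $16,695.00 + $2,710.50 = $89,255.50

$89,255.50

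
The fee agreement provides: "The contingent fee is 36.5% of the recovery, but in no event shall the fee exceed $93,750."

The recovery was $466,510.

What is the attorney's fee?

36.5% of $466,510 = $170,276.15
That exceeds the $93,750 cap, so the fee is capped at $93,750.

$93,750.00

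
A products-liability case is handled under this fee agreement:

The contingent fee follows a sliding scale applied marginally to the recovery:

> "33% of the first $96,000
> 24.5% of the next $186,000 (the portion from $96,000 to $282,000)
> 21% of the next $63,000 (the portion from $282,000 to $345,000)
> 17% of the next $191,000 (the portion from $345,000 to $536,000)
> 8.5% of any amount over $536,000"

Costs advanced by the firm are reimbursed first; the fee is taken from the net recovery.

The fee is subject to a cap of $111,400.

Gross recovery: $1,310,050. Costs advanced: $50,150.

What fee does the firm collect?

Fee base (net of costs): $1,310,050 − $50,150 = $1,259,900
First $96,000 at 33% = $31,680.00
Next $186,000 at 24.5% = $45,570.00
Next $63,000 at 21% = $13,230.00
Next $191,000 at 17% = $32,470.00
Remaining $723,900 at 8.5% = $61,531.50
Fee: $31,680.00 + $45,570.00 + $13,230.00 + $32,470.00 + $61,531.50 = $184,481.50
$184,481.50 exceeds the $111,400 cap, so the fee is capped at $111,400.00.

$111,400.00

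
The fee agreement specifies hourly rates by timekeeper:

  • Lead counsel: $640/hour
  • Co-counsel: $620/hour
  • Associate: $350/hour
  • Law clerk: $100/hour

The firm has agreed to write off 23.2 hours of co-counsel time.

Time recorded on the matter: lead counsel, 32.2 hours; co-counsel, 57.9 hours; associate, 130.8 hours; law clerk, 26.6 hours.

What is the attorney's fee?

Lead counsel: 32.2 × $640 = $20,608.00
Co-counsel: 57.9 × $620 = $35,898.00
Associate: 130.8 × $350 = $45,780.00
Law clerk: 26.6 × $100 = $2,660.00
Subtotal: $104,946.00
Write-off: 23.2 × $620 = $14,384.00
Total: $104,946.00 − $14,384.00 = $90,562.00

$90,562.00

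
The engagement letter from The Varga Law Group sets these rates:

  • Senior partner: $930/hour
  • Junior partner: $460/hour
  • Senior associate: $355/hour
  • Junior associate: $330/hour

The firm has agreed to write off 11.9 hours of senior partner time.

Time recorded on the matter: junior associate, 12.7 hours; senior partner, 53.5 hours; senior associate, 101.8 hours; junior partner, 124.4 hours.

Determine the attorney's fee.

$136,242.00

Senior partner: 53.5 × $930 = $49,755.00
Junior partner: 124.4 × $460 = $57,224.00
Senior associate: 101.8 × $355 = $36,139.00
Junior associate: 12.7 × $330 = $4,191.00
Subtotal: $147,309.00
Write-off: 11.9 × $930 = $11,067.00
Total: $147,309.00 − $11,067.00 = $136,242.00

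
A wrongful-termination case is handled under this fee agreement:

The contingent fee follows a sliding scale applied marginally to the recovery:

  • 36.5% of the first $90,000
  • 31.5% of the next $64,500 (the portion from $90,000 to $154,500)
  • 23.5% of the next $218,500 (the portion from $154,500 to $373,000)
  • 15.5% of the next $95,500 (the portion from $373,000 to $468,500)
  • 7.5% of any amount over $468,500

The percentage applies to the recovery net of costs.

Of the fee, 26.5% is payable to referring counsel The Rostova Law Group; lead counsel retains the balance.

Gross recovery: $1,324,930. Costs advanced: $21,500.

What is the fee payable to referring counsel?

$48,213.37

Fee base (net of costs): $1,324,930 − $21,500 = $1,303,430
First $90,000 at 36.5% = $32,850.00
Next $64,500 at 31.5% = $20,317.50
Next $218,500 at 23.5% = $51,347.50
Next $95,500 at 15.5% = $14,802.50
Remaining $834,930 at 7.5% = $62,619.75
Fee: $32,850.00 + $20,317.50 + $51,347.50 + $14,802.50 + $62,619.75 = $181,937.25
Referral share: 26.5% of $181,937.25 = $48,213.37; lead counsel retains $181,937.25 − $48,213.37 = $133,723.88.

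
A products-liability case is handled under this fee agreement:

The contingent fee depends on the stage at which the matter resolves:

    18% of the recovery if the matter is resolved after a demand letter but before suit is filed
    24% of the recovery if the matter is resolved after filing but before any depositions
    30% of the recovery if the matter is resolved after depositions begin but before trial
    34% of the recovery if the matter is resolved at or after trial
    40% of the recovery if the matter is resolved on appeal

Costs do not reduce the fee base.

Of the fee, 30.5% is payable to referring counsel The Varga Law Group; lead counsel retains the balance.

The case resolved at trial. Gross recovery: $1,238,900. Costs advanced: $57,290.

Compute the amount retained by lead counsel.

$292,752.07

Fee base is the gross recovery, $1,238,900; costs are reimbursed separately.
The matter resolved at trial, so the 34% rate applies.
$1,238,900 × 34% = $421,226.00
Referral share: 30.5% of $421,226.00 = $128,473.93; lead counsel retains $421,226.00 − $128,473.93 = $292,752.07.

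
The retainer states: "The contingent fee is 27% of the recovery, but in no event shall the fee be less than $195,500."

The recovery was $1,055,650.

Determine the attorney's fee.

$285,025.50

27% of $1,055,650 = $285,025.50
That exceeds the $195,500 minimum.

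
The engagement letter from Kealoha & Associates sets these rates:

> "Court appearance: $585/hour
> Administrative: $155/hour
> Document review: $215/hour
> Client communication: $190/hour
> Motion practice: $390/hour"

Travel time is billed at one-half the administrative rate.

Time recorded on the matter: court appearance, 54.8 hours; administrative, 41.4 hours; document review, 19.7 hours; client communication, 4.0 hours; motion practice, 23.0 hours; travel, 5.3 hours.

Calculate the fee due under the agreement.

Court appearance: 54.8 × $585 = $32,058.00
Administrative: 41.4 × $155 = $6,417.00
Document review: 19.7 × $215 = $4,235.50
Client communication: 4.0 × $190 = $760.00
Motion practice: 23.0 × $390 = $8,970.00
Subtotal: $32,058.00 + $6,417.00 + $4,235.50 + $760.00 + $8,970.00 = $52,440.50
Travel: 5.3 × ($155 ÷ 2) = 5.3 × $77.50 = $410.75
Total: $52,440.50 + $410.75 = $52,851.25

$52,851.25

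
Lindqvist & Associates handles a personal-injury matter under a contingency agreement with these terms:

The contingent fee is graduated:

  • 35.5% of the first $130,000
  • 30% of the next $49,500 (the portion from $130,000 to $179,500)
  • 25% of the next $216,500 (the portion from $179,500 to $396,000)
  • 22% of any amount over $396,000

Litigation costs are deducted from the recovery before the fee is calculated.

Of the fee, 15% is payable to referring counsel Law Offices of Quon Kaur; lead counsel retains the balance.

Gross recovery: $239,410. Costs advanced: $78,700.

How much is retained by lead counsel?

$47,058.55

Fee base (net of costs): $239,410 − $78,700 = $160,710
First $130,000 at 35.5% = $46,150.00
Remaining $30,710 at 30% = $9,213.00
Fee: $46,150.00 + $9,213.00 = $55,363.00
Referral share: 15% of $55,363.00 = $8,304.45; lead counsel retains $55,363.00 − $8,304.45 = $47,058.55.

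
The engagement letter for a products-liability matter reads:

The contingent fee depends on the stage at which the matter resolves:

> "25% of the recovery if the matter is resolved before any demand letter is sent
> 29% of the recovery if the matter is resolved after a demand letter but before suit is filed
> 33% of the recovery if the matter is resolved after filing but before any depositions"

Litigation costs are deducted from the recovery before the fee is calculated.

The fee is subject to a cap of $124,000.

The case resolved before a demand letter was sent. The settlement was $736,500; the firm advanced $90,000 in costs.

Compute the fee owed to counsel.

$124,000.00

Fee base (net of costs): $736,500 − $90,000 = $646,500
The matter resolved before a demand letter was sent, so the 25% rate applies.
$646,500 × 25% = $161,625.00
$161,625.00 exceeds the $124,000 cap, so the fee is capped at $124,000.00.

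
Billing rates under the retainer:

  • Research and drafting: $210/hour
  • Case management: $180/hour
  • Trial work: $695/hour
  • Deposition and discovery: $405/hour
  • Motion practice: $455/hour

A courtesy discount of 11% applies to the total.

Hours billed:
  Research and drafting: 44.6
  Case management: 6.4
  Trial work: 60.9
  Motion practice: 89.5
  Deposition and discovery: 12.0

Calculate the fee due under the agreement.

$87,599.14

Research and drafting: 44.6 × $210 = $9,366.00
Case management: 6.4 × $180 = $1,152.00
Trial work: 60.9 × $695 = $42,325.50
Deposition and discovery: 12.0 × $405 = $4,860.00
Motion practice: 89.5 × $455 = $40,722.50
Subtotal: $98,426.00
Less 11% discount: −$10,826.86
Total: $98,426.00 − $10,826.86 = $87,599.14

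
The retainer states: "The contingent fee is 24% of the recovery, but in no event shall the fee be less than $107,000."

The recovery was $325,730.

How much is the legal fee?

$107,000.00

24% of $325,730 = $78,175.20
That is below the $107,000 minimum, so the minimum applies.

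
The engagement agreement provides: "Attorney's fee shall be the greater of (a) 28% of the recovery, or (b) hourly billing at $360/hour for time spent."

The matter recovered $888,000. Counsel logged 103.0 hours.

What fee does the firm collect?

(a) 28% of $888,000 = $248,640.00
(b) 103.0 × $360 = $37,080.00
The greater is (a): $248,640.00.

$248,640.00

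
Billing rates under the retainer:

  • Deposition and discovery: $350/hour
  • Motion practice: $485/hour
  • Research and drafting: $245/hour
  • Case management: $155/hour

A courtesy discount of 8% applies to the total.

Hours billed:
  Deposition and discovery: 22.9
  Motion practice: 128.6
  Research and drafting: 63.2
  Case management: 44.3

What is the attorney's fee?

$85,317.58

Deposition and discovery: 22.9 × $350 = $8,015.00
Motion practice: 128.6 × $485 = $62,371.00
Research and drafting: 63.2 × $245 = $15,484.00
Case management: 44.3 × $155 = $6,866.50
Subtotal: $92,736.50
Less 8% discount: −$7,418.92
Total: $92,736.50 − $7,418.92 = $85,317.58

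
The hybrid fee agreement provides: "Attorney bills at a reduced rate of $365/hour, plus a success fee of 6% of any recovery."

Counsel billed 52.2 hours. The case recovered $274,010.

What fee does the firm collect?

$35,493.60

Hourly: 52.2 × $365 = $19,053.00
Success fee: 6% of $274,010 = $16,440.60
Total: $19,053.00 + $16,440.60 = $35,493.60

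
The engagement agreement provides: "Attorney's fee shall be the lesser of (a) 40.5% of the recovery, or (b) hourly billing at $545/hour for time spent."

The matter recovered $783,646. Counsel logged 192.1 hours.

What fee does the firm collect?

$104,694.50

(a) 40.5% of $783,646 = $317,376.63
(b) 192.1 × $545 = $104,694.50
The lesser is (b): $104,694.50.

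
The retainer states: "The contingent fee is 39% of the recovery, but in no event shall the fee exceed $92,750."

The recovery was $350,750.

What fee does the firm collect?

39% of $350,750 = $136,792.50
That exceeds the $92,750 cap, so the fee is capped at $92,750.

$92,750.00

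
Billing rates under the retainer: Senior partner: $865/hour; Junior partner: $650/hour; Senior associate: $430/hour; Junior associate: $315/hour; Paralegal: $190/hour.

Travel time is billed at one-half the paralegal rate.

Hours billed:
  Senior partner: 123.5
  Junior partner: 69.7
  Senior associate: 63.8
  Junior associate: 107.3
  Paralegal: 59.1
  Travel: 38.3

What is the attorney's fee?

$228,233.50

Senior partner: 123.5 × $865 = $106,827.50
Junior partner: 69.7 × $650 = $45,305.00
Senior associate: 63.8 × $430 = $27,434.00
Junior associate: 107.3 × $315 = $33,799.50
Paralegal: 59.1 × $190 = $11,229.00
Subtotal: $106,827.50 + $45,305.00 + $27,434.00 + $33,799.50 + $11,229.00 = $224,595.00
Travel: 38.3 × ($190 ÷ 2) = 38.3 × $95.00 = $3,638.50
Total: $224,595.00 + $3,638.50 = $228,233.50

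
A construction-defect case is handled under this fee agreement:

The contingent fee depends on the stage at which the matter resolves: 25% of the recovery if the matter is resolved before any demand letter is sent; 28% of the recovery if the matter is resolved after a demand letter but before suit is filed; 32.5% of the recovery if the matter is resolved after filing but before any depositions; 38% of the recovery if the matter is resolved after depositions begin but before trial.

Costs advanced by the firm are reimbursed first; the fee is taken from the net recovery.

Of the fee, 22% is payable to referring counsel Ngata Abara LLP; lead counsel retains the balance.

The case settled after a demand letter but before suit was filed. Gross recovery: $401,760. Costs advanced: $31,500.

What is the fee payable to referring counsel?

$22,808.02

Fee base (net of costs): $401,760 − $31,500 = $370,260
The matter settled after a demand letter but before suit was filed, so the 28% rate applies.
$370,260 × 28% = $103,672.80
Referral share: 22% of $103,672.80 = $22,808.02; lead counsel retains $103,672.80 − $22,808.02 = $80,864.78.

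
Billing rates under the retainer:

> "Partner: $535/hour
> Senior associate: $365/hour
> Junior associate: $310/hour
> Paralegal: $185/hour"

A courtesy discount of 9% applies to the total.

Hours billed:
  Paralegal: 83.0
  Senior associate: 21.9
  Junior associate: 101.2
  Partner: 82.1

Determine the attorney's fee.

Partner: 82.1 × $535 = $43,923.50
Senior associate: 21.9 × $365 = $7,993.50
Junior associate: 101.2 × $310 = $31,372.00
Paralegal: 83.0 × $185 = $15,355.00
Subtotal: $98,644.00
Less 9% discount: −$8,877.96
Total: $98,644.00 − $8,877.96 = $89,766.04

$89,766.04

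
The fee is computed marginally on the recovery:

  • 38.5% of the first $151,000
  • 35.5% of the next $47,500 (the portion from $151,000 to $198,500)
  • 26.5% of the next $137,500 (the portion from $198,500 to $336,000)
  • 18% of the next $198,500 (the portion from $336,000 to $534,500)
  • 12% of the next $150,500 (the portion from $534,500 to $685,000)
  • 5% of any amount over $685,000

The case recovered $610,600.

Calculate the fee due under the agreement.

$156,297.00

First $151,000 at 38.5% = $58,135.00
Next $47,500 at 35.5% = $16,862.50
Next $137,500 at 26.5% = $36,437.50
Next $198,500 at 18% = $35,730.00
Remaining $76,100 at 12% = $9,132.00
Fee: $58,135.00 + $16,862.50 + $36,437.50 + $35,730.00 + $9,132.00 = $156,297.00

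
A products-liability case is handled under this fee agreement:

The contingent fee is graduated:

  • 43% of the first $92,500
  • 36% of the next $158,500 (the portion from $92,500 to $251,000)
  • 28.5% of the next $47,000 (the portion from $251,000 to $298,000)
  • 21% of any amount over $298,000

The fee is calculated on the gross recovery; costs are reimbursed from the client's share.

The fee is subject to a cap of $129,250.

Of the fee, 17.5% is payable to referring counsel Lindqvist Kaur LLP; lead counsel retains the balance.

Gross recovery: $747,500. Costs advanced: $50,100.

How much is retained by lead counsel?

Fee base is the gross recovery, $747,500; costs are reimbursed separately.
First $92,500 at 43% = $39,775.00
Next $158,500 at 36% = $57,060.00
Next $47,000 at 28.5% = $13,395.00
Remaining $449,500 at 21% = $94,395.00
Fee: $39,775.00 + $57,060.00 + $13,395.00 + $94,395.00 = $204,625.00
$204,625.00 exceeds the $129,250 cap, so the fee is capped at $129,250.00.
Referral share: 17.5% of $129,250.00 = $22,618.75; lead counsel retains $129,250.00 − $22,618.75 = $106,631.25.

$106,631.25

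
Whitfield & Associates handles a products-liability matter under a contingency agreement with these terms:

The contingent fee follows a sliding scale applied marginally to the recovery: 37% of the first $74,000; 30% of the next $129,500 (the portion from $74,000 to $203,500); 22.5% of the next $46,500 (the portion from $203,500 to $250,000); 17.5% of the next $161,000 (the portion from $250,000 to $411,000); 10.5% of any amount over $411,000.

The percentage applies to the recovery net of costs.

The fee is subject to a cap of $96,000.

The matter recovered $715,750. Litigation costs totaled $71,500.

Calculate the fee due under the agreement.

$96,000.00

Fee base (net of costs): $715,750 − $71,500 = $644,250
First $74,000 at 37% = $27,380.00
Next $129,500 at 30% = $38,850.00
Next $46,500 at 22.5% = $10,462.50
Next $161,000 at 17.5% = $28,175.00
Remaining $233,250 at 10.5% = $24,491.25
Fee: $27,380.00 + $38,850.00 + $10,462.50 + $28,175.00 + $24,491.25 = $129,358.75
$129,358.75 exceeds the $96,000 cap, so the fee is capped at $96,000.00.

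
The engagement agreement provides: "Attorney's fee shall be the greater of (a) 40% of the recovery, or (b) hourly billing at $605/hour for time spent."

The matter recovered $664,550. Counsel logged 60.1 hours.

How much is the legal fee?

(a) 40% of $664,550 = $265,820.00
(b) 60.1 × $605 = $36,360.50
The greater is (a): $265,820.00.

$265,820.00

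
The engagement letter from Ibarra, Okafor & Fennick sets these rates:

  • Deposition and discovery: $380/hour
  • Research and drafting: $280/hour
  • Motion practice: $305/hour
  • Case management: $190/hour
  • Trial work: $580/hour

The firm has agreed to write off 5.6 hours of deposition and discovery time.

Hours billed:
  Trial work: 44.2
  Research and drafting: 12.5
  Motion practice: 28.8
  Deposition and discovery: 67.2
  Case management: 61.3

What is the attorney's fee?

$72,975.00

Deposition and discovery: 67.2 × $380 = $25,536.00
Research and drafting: 12.5 × $280 = $3,500.00
Motion practice: 28.8 × $305 = $8,784.00
Case management: 61.3 × $190 = $11,647.00
Trial work: 44.2 × $580 = $25,636.00
Subtotal: $75,103.00
Write-off: 5.6 × $380 = $2,128.00
Total: $75,103.00 − $2,128.00 = $72,975.00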